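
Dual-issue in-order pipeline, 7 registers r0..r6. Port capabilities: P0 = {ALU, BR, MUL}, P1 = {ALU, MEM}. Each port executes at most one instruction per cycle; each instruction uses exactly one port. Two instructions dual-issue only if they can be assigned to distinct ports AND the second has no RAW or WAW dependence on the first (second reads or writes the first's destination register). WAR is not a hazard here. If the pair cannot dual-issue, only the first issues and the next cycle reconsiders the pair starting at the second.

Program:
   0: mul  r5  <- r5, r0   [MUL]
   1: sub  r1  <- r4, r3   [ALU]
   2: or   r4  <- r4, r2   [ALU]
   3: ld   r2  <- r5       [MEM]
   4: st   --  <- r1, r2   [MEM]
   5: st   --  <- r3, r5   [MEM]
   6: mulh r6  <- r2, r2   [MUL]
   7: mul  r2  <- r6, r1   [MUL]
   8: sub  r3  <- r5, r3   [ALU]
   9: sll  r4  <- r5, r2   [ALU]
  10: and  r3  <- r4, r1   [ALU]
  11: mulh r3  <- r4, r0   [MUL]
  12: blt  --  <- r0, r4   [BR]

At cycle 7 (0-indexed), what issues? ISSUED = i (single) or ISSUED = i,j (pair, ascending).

ISSUED = 11

t=0 i0+i1:mul.MUL/sub.ALU ; dual
t=1 i2+i3:or.ALU/ld.MEM ; dual
t=2 i4:st.MEM ; no-port MEM/MEM
t=3 i5+i6:st.MEM/mulh.MUL ; dual
t=4 i7+i8:mul.MUL/sub.ALU ; dual
t=5 i9:sll.ALU ; RAW r4
t=6 i10:and.ALU ; WAW r3
t=7 i11:mulh.MUL ; no-port MUL/BR
t=8 i12:blt.BR ; tail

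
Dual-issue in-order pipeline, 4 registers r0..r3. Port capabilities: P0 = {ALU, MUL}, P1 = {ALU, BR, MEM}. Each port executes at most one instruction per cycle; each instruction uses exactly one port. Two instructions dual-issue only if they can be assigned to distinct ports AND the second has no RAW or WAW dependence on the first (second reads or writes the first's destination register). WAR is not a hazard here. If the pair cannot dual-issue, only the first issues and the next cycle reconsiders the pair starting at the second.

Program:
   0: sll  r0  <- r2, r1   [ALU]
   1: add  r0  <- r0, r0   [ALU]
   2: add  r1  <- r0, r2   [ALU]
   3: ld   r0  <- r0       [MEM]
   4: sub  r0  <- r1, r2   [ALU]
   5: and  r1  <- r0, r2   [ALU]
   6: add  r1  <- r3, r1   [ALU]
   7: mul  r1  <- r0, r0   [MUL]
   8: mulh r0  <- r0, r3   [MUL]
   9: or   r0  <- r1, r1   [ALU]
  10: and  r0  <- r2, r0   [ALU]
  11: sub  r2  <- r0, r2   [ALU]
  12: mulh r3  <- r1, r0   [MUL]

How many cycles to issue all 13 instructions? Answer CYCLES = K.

c0: i0 sll.ALU  RAW+WAW r0
c1: i1 add.ALU  RAW r0
c2: i2&i3 add.ALU+ld.MEM  pair
c3: i4 sub.ALU  RAW r0
c4: i5 and.ALU  RAW+WAW r1
c5: i6 add.ALU  WAW r1
c6: i7 mul.MUL  no-port MUL/MUL
c7: i8 mulh.MUL  WAW r0
c8: i9 or.ALU  RAW+WAW r0
c9: i10 and.ALU  RAW r0
c10: i11&i12 sub.ALU+mulh.MUL  pair

CYCLES = 11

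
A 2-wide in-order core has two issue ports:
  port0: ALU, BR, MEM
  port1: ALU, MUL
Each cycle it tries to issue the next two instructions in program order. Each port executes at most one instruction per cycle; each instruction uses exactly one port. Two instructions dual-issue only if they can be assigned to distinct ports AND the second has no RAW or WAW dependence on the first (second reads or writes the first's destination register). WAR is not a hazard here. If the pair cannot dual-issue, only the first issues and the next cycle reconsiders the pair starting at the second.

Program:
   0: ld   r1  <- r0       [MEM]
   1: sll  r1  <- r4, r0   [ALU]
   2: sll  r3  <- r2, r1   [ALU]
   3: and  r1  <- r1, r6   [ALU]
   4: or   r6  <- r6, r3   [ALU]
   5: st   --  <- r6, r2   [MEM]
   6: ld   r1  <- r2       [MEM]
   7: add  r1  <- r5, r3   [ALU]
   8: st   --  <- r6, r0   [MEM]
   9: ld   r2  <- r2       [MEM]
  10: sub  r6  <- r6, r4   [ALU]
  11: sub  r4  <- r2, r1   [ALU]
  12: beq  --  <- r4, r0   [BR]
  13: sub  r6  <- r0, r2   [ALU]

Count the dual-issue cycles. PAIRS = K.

PAIRS = 4

[0] i0  ld.MEM  -- WAW r1
[1] i1  sll.ALU  -- RAW r1
[2] i2,i3  sll.ALU and.ALU  -- 2-wide
[3] i4  or.ALU  -- RAW r6
[4] i5  st.MEM  -- no-port MEM/MEM
[5] i6  ld.MEM  -- WAW r1
[6] i7,i8  add.ALU st.MEM  -- 2-wide
[7] i9,i10  ld.MEM sub.ALU  -- 2-wide
[8] i11  sub.ALU  -- RAW r4
[9] i12,i13  beq.BR sub.ALU  -- 2-wide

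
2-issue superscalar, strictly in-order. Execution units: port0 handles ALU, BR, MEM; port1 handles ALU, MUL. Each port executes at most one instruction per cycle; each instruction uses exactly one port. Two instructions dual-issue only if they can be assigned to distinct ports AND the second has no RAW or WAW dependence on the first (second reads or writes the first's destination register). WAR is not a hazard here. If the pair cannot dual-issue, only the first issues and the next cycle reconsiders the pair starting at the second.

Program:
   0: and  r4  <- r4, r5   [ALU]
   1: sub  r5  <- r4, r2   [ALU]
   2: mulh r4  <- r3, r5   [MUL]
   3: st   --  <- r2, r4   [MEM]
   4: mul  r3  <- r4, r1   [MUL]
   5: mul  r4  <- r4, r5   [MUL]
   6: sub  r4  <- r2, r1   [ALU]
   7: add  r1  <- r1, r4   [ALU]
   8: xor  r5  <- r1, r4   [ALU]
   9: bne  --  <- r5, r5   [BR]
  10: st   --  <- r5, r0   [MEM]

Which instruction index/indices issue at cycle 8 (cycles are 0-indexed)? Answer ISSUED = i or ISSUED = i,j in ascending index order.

ISSUED = 9

0. and @i0  | RAW r4
1. sub @i1  | RAW r5
2. mulh @i2  | RAW r4
3. st/mul @i3&i4  | 2-wide
4. mul @i5  | WAW r4
5. sub @i6  | RAW r4
6. add @i7  | RAW r1
7. xor @i8  | RAW r5
8. bne @i9  | no-port BR/MEM
9. st @i10  | tail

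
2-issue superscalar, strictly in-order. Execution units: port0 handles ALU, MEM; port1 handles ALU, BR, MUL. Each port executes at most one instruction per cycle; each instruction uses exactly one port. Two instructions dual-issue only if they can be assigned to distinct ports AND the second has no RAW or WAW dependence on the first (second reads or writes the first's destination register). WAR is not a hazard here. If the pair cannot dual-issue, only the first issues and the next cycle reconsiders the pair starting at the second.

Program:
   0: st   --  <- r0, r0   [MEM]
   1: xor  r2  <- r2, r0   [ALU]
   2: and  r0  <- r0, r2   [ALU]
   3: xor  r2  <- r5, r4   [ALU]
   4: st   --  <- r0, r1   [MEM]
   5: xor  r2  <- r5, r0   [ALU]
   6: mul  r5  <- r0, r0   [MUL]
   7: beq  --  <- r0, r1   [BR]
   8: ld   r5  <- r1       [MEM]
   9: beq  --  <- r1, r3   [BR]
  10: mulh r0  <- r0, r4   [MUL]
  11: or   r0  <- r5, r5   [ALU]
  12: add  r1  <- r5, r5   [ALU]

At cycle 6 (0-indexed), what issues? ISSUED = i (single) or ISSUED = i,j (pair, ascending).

0. st;xor @i0+i1  | dual
1. and;xor @i2+i3  | dual
2. st;xor @i4+i5  | dual
3. mul @i6  | no-port MUL/BR
4. beq;ld @i7+i8  | dual
5. beq @i9  | no-port BR/MUL
6. mulh @i10  | WAW r0
7. or;add @i11+i12  | dual

ISSUED = 10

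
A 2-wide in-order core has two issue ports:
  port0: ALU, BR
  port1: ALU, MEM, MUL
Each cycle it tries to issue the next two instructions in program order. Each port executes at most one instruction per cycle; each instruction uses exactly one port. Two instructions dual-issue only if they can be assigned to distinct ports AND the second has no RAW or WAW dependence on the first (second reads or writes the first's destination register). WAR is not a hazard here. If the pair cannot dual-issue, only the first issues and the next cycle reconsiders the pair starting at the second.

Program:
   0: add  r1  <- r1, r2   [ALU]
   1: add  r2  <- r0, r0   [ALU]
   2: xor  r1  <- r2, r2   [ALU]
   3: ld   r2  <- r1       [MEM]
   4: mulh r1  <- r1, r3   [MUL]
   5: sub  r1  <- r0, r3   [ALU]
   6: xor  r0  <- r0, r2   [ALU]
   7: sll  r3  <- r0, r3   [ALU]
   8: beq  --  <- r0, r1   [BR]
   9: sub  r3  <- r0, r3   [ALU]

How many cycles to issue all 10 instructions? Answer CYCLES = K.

CYCLES = 7

0. add.ALU;add.ALU @i0/i1  | dual
1. xor.ALU @i2  | RAW r1
2. ld.MEM @i3  | no-port MEM/MUL
3. mulh.MUL @i4  | WAW r1
4. sub.ALU;xor.ALU @i5/i6  | dual
5. sll.ALU;beq.BR @i7/i8  | dual
6. sub.ALU @i9  | tail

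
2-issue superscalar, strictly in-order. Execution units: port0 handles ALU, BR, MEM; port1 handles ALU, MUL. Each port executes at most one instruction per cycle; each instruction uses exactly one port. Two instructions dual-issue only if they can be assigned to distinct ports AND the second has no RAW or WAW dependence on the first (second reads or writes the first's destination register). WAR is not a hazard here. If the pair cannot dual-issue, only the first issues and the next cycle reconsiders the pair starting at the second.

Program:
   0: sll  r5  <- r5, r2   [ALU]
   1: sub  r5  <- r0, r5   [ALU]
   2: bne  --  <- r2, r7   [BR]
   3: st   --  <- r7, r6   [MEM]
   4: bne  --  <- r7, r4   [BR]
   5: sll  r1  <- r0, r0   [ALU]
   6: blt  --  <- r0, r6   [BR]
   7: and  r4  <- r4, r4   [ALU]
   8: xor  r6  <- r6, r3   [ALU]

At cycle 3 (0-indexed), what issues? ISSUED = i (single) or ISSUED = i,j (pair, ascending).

ISSUED = 4,5

#0 head=0: sll i0 RAW+WAW r5
#1 head=1: sub;bne i1&i2 dual
#2 head=3: st i3 no-port MEM/BR
#3 head=4: bne;sll i4&i5 dual
#4 head=6: blt;and i6&i7 dual
#5 head=8: xor i8 tail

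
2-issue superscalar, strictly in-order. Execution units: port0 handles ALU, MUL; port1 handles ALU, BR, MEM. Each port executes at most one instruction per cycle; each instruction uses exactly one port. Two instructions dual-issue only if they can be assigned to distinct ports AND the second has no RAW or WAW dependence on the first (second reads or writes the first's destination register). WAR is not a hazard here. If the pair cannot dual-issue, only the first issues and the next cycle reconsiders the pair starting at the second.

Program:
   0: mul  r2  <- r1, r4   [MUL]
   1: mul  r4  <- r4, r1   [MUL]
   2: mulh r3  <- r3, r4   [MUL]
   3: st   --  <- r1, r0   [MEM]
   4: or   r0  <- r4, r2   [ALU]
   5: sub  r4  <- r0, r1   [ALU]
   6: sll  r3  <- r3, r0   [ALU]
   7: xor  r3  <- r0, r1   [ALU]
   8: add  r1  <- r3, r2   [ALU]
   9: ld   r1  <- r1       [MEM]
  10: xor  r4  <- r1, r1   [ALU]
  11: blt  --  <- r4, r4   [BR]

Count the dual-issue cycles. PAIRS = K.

#0 head=0: mul i0 no-port MUL/MUL
#1 head=1: mul i1 no-port MUL/MUL
#2 head=2: mulh+st i2&i3 pair
#3 head=4: or i4 RAW r0
#4 head=5: sub+sll i5&i6 pair
#5 head=7: xor i7 RAW r3
#6 head=8: add i8 RAW+WAW r1
#7 head=9: ld i9 RAW r1
#8 head=10: xor i10 RAW r4
#9 head=11: blt i11 tail

PAIRS = 2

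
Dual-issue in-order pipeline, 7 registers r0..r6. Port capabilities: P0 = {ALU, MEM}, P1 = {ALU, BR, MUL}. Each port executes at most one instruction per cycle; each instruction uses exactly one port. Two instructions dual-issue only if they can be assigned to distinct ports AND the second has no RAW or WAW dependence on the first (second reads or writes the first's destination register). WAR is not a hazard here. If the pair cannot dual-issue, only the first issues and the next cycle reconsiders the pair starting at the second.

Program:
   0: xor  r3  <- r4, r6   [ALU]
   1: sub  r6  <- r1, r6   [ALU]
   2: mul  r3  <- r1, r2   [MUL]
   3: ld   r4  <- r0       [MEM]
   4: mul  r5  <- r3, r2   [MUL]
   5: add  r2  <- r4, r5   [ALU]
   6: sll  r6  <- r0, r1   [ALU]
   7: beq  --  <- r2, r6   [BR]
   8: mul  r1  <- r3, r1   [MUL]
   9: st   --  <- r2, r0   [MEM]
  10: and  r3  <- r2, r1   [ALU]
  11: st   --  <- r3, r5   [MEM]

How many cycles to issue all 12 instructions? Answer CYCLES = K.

c0: i0/i1 xor/sub  dual
c1: i2/i3 mul/ld  dual
c2: i4 mul  RAW r5
c3: i5/i6 add/sll  dual
c4: i7 beq  no-port BR/MUL
c5: i8/i9 mul/st  dual
c6: i10 and  RAW r3
c7: i11 st  tail

CYCLES = 8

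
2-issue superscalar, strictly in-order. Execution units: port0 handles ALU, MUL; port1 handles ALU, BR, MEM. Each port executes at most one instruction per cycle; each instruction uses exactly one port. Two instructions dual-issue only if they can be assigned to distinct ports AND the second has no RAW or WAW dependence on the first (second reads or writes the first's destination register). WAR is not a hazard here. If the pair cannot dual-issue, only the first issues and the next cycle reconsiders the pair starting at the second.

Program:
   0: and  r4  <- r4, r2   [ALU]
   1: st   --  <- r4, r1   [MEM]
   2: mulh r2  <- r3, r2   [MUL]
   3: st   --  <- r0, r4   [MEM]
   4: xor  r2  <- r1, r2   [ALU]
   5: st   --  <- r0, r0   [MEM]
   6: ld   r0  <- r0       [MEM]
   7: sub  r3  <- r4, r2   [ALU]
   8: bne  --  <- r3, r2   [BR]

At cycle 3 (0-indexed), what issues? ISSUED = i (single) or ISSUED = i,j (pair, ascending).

ISSUED = 5

c0: i0 and  RAW r4
c1: i1,i2 st;mulh  2-wide
c2: i3,i4 st;xor  2-wide
c3: i5 st  no-port MEM/MEM
c4: i6,i7 ld;sub  2-wide
c5: i8 bne  tail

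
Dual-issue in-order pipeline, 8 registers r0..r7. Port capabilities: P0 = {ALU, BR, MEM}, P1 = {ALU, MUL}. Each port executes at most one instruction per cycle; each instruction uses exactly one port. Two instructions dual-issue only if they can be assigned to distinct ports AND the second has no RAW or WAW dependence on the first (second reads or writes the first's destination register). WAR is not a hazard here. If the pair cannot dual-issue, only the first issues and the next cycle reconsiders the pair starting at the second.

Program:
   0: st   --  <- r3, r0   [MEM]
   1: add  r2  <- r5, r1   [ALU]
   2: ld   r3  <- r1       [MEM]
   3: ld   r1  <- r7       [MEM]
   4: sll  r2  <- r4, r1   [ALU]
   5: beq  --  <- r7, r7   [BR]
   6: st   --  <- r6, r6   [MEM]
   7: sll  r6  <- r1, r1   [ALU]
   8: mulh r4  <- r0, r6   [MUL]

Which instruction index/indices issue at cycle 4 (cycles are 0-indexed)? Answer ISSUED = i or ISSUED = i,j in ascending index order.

0. st.MEM+add.ALU @i0&i1  | pair
1. ld.MEM @i2  | no-port MEM/MEM
2. ld.MEM @i3  | RAW r1
3. sll.ALU+beq.BR @i4&i5  | pair
4. st.MEM+sll.ALU @i6&i7  | pair
5. mulh.MUL @i8  | tail

ISSUED = 6,7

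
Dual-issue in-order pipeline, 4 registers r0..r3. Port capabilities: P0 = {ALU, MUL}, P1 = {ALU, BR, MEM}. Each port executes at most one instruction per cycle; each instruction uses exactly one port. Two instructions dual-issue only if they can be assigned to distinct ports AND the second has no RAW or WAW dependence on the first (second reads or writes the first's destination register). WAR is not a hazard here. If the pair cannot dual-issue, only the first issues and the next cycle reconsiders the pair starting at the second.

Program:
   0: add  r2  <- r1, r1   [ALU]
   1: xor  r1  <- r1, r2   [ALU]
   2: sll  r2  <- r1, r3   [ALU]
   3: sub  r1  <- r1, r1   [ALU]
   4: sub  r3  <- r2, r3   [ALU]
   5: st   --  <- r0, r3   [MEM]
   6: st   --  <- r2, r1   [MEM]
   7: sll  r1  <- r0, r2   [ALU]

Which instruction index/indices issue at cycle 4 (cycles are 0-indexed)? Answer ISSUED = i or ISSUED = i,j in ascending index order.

[0] i0  add.ALU  -- RAW r2
[1] i1  xor.ALU  -- RAW r1
[2] i2&i3  sll.ALU+sub.ALU  -- pair
[3] i4  sub.ALU  -- RAW r3
[4] i5  st.MEM  -- no-port MEM/MEM
[5] i6&i7  st.MEM+sll.ALU  -- pair

ISSUED = 5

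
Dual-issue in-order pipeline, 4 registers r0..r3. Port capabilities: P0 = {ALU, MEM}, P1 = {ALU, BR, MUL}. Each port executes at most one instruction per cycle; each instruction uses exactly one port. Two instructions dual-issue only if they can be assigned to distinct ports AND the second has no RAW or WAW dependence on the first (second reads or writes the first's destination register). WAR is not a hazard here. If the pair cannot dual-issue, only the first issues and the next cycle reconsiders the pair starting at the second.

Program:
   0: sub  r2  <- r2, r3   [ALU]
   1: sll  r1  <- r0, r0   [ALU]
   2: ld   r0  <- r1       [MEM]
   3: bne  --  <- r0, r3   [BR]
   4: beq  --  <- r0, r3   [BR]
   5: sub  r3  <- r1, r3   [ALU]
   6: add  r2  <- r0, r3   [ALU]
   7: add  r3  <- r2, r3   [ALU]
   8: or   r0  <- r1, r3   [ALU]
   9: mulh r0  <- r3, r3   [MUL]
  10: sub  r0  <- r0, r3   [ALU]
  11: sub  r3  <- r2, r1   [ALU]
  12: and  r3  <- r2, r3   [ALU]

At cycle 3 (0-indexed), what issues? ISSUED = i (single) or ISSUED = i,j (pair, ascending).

ISSUED = 4,5

t=0 i0,i1:sub;sll ; 2-wide
t=1 i2:ld ; RAW r0
t=2 i3:bne ; no-port BR/BR
t=3 i4,i5:beq;sub ; 2-wide
t=4 i6:add ; RAW r2
t=5 i7:add ; RAW r3
t=6 i8:or ; WAW r0
t=7 i9:mulh ; RAW+WAW r0
t=8 i10,i11:sub;sub ; 2-wide
t=9 i12:and ; tail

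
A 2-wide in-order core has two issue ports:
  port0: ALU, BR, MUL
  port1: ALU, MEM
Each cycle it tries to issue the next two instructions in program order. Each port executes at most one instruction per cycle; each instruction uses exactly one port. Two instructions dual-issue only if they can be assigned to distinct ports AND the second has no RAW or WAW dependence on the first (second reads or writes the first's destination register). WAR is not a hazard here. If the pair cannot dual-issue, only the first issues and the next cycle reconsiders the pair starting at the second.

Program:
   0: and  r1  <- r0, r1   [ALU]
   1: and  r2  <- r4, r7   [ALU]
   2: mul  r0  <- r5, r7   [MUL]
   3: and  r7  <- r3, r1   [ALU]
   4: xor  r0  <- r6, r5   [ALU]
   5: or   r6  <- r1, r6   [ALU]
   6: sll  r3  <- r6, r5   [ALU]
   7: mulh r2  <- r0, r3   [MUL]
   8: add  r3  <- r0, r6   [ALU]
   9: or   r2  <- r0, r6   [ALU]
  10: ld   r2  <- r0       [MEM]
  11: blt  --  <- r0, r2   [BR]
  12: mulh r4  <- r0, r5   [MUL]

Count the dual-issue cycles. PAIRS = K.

PAIRS = 4

#0 head=0: and.ALU;and.ALU i0&i1 2-wide
#1 head=2: mul.MUL;and.ALU i2&i3 2-wide
#2 head=4: xor.ALU;or.ALU i4&i5 2-wide
#3 head=6: sll.ALU i6 RAW r3
#4 head=7: mulh.MUL;add.ALU i7&i8 2-wide
#5 head=9: or.ALU i9 WAW r2
#6 head=10: ld.MEM i10 RAW r2
#7 head=11: blt.BR i11 no-port BR/MUL
#8 head=12: mulh.MUL i12 tail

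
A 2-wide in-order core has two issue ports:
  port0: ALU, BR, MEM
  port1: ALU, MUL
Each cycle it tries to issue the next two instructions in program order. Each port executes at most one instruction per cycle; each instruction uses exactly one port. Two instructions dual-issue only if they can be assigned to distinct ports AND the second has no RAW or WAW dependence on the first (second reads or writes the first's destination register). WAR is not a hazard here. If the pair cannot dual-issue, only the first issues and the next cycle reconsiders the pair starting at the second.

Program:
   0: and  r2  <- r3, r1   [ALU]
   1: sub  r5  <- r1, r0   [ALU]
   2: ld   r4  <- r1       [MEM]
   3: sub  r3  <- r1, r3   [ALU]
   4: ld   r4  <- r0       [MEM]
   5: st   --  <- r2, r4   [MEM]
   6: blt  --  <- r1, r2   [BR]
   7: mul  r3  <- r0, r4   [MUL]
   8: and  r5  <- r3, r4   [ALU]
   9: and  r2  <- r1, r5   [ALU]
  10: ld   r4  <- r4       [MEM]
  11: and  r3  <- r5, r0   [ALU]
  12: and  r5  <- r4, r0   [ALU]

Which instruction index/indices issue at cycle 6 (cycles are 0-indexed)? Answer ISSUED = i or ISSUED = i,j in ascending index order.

ISSUED = 9,10

[0] i0/i1  and.ALU+sub.ALU  -- pair
[1] i2/i3  ld.MEM+sub.ALU  -- pair
[2] i4  ld.MEM  -- no-port MEM/MEM
[3] i5  st.MEM  -- no-port MEM/BR
[4] i6/i7  blt.BR+mul.MUL  -- pair
[5] i8  and.ALU  -- RAW r5
[6] i9/i10  and.ALU+ld.MEM  -- pair
[7] i11/i12  and.ALU+and.ALU  -- pair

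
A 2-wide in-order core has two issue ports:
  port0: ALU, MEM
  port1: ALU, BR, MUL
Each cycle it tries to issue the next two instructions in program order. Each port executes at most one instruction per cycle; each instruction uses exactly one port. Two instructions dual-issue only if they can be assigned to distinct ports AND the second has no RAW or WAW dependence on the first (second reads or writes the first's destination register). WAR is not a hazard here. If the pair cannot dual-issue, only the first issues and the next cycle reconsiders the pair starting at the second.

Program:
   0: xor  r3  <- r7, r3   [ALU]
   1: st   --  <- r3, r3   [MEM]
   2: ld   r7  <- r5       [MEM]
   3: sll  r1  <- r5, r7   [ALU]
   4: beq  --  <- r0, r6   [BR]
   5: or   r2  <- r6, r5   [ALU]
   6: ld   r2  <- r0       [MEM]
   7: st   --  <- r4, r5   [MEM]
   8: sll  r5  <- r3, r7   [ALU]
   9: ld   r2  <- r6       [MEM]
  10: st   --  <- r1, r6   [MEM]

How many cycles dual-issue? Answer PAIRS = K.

PAIRS = 2

#0 head=0: xor.ALU i0 RAW r3
#1 head=1: st.MEM i1 no-port MEM/MEM
#2 head=2: ld.MEM i2 RAW r7
#3 head=3: sll.ALU/beq.BR i3&i4 pair
#4 head=5: or.ALU i5 WAW r2
#5 head=6: ld.MEM i6 no-port MEM/MEM
#6 head=7: st.MEM/sll.ALU i7&i8 pair
#7 head=9: ld.MEM i9 no-port MEM/MEM
#8 head=10: st.MEM i10 tail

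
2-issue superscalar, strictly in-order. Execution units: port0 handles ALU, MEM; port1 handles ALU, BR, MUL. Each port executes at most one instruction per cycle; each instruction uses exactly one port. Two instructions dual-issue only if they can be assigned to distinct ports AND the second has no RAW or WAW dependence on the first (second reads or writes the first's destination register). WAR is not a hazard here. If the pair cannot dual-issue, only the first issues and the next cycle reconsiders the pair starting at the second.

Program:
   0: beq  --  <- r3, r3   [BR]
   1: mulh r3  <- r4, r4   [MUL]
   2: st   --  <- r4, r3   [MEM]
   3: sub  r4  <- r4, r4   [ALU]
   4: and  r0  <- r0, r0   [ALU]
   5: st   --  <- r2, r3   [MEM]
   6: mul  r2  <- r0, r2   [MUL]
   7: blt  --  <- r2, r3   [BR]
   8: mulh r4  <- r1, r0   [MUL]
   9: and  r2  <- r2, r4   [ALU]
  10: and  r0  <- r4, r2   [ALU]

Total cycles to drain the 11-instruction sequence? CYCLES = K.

CYCLES = 9

  cy0 -> i0 (beq.BR) no-port BR/MUL
  cy1 -> i1 (mulh.MUL) RAW r3
  cy2 -> i2+i3 (st.MEM+sub.ALU) dual
  cy3 -> i4+i5 (and.ALU+st.MEM) dual
  cy4 -> i6 (mul.MUL) no-port MUL/BR
  cy5 -> i7 (blt.BR) no-port BR/MUL
  cy6 -> i8 (mulh.MUL) RAW r4
  cy7 -> i9 (and.ALU) RAW r2
  cy8 -> i10 (and.ALU) tail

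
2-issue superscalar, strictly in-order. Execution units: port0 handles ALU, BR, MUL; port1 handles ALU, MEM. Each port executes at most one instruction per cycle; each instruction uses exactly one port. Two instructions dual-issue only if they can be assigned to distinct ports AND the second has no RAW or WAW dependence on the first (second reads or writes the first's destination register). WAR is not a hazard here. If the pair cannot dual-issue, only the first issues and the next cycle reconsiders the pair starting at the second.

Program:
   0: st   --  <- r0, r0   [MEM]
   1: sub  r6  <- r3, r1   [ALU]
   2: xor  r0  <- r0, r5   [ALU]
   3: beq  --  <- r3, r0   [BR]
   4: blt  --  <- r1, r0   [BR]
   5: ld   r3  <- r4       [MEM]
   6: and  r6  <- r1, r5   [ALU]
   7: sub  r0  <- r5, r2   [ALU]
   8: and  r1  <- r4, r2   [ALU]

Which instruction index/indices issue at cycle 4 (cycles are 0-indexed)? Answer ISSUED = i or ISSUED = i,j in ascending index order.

0. st.MEM+sub.ALU @i0,i1  | 2-wide
1. xor.ALU @i2  | RAW r0
2. beq.BR @i3  | no-port BR/BR
3. blt.BR+ld.MEM @i4,i5  | 2-wide
4. and.ALU+sub.ALU @i6,i7  | 2-wide
5. and.ALU @i8  | tail

ISSUED = 6,7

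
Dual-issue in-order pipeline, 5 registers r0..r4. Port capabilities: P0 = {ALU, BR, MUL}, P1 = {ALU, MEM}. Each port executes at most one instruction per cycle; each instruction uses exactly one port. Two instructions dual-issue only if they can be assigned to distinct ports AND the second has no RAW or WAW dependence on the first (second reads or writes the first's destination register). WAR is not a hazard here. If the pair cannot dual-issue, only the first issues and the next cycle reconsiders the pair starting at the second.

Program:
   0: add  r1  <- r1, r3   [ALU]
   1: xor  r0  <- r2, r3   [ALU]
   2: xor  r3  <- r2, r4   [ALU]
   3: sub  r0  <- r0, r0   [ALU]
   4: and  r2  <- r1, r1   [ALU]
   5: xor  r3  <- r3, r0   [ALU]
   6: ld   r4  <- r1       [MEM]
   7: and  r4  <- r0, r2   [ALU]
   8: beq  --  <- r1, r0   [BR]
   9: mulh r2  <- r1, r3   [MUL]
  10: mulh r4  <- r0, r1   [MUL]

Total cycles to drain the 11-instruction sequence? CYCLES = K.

t=0 i0+i1:add+xor ; 2-wide
t=1 i2+i3:xor+sub ; 2-wide
t=2 i4+i5:and+xor ; 2-wide
t=3 i6:ld ; WAW r4
t=4 i7+i8:and+beq ; 2-wide
t=5 i9:mulh ; no-port MUL/MUL
t=6 i10:mulh ; tail

CYCLES = 7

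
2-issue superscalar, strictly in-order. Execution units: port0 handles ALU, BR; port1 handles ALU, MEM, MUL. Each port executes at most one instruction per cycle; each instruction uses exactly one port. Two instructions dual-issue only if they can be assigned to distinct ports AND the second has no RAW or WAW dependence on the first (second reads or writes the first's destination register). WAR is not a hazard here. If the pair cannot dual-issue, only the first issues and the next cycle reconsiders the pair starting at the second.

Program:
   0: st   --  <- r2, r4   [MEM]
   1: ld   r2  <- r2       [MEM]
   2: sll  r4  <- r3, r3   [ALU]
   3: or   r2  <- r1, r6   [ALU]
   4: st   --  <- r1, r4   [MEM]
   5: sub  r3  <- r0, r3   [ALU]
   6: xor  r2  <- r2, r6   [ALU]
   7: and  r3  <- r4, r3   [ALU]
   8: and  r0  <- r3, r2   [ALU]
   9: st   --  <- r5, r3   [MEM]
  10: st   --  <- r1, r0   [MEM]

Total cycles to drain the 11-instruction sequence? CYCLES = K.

  cy0 -> i0 (st) no-port MEM/MEM
  cy1 -> i1+i2 (ld/sll) 2-wide
  cy2 -> i3+i4 (or/st) 2-wide
  cy3 -> i5+i6 (sub/xor) 2-wide
  cy4 -> i7 (and) RAW r3
  cy5 -> i8+i9 (and/st) 2-wide
  cy6 -> i10 (st) tail

CYCLES = 7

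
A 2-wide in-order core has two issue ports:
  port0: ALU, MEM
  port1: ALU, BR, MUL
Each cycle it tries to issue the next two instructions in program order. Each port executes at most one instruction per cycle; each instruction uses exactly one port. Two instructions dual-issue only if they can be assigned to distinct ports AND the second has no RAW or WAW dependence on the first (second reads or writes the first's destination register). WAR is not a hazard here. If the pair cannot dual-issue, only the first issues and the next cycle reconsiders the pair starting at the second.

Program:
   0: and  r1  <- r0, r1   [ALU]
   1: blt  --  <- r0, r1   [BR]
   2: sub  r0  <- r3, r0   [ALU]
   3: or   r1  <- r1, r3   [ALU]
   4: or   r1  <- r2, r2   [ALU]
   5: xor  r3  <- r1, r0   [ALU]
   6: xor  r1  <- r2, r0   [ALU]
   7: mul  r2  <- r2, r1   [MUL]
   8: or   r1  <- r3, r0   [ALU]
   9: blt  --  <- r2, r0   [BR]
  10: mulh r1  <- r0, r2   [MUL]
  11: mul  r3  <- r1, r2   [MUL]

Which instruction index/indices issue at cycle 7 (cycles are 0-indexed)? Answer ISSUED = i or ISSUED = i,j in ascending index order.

ISSUED = 10

0. and @i0  | RAW r1
1. blt/sub @i1+i2  | dual
2. or @i3  | WAW r1
3. or @i4  | RAW r1
4. xor/xor @i5+i6  | dual
5. mul/or @i7+i8  | dual
6. blt @i9  | no-port BR/MUL
7. mulh @i10  | no-port MUL/MUL
8. mul @i11  | tail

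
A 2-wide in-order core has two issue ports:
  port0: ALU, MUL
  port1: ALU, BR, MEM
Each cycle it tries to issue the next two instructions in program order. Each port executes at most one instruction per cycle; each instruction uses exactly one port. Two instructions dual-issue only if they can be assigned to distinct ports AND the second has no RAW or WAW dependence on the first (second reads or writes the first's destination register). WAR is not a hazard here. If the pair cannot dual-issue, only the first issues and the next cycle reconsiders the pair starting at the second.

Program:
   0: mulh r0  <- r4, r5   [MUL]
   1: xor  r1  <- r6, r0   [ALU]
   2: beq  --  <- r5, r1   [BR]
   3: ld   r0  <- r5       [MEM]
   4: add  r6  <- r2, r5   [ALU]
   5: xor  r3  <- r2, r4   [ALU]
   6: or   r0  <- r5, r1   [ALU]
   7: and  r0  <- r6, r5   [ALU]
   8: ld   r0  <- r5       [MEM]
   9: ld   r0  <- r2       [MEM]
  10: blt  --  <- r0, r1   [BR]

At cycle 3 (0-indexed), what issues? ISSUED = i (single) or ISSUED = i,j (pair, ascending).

  cy0 -> i0 (mulh.MUL) RAW r0
  cy1 -> i1 (xor.ALU) RAW r1
  cy2 -> i2 (beq.BR) no-port BR/MEM
  cy3 -> i3+i4 (ld.MEM add.ALU) pair
  cy4 -> i5+i6 (xor.ALU or.ALU) pair
  cy5 -> i7 (and.ALU) WAW r0
  cy6 -> i8 (ld.MEM) no-port MEM/MEM
  cy7 -> i9 (ld.MEM) no-port MEM/BR
  cy8 -> i10 (blt.BR) tail

ISSUED = 3,4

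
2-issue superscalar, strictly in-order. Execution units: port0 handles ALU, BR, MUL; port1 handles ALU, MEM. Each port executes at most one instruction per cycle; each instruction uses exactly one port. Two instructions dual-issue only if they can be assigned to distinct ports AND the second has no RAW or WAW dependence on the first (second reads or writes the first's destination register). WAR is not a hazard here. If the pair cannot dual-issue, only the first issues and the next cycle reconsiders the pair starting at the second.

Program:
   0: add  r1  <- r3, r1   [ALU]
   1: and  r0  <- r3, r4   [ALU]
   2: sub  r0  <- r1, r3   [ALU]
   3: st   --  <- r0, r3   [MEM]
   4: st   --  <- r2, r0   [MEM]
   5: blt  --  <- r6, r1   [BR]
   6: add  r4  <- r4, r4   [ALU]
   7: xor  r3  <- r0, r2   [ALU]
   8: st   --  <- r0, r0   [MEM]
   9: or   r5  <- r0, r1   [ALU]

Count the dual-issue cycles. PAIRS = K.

PAIRS = 4

0. add.ALU/and.ALU @i0/i1  | pair
1. sub.ALU @i2  | RAW r0
2. st.MEM @i3  | no-port MEM/MEM
3. st.MEM/blt.BR @i4/i5  | pair
4. add.ALU/xor.ALU @i6/i7  | pair
5. st.MEM/or.ALU @i8/i9  | pair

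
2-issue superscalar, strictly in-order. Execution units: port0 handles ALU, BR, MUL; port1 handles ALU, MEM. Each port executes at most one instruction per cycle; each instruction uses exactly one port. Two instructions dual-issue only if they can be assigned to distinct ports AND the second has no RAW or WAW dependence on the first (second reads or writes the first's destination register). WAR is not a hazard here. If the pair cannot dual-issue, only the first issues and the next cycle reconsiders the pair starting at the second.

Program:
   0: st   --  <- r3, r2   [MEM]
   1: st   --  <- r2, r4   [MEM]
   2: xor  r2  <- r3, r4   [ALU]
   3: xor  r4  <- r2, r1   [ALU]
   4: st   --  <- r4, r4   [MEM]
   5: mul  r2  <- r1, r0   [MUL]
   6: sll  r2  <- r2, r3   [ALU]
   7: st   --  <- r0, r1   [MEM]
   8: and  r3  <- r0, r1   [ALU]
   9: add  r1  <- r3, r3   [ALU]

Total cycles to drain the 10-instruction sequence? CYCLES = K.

CYCLES = 7

t=0 i0:st ; no-port MEM/MEM
t=1 i1+i2:st+xor ; dual
t=2 i3:xor ; RAW r4
t=3 i4+i5:st+mul ; dual
t=4 i6+i7:sll+st ; dual
t=5 i8:and ; RAW r3
t=6 i9:add ; tail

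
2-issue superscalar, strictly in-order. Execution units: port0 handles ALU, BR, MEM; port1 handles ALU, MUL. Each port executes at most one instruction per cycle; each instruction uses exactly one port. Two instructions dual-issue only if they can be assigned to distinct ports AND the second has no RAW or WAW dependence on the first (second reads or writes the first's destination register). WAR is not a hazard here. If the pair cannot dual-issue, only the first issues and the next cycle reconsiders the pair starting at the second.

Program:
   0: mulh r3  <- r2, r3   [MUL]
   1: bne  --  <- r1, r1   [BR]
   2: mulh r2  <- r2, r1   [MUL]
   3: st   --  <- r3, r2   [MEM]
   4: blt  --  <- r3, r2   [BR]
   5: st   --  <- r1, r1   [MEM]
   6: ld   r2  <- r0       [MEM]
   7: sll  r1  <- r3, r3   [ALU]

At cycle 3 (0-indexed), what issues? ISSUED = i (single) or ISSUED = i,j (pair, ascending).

ISSUED = 4

#0 head=0: mulh.MUL bne.BR i0+i1 pair
#1 head=2: mulh.MUL i2 RAW r2
#2 head=3: st.MEM i3 no-port MEM/BR
#3 head=4: blt.BR i4 no-port BR/MEM
#4 head=5: st.MEM i5 no-port MEM/MEM
#5 head=6: ld.MEM sll.ALU i6+i7 pair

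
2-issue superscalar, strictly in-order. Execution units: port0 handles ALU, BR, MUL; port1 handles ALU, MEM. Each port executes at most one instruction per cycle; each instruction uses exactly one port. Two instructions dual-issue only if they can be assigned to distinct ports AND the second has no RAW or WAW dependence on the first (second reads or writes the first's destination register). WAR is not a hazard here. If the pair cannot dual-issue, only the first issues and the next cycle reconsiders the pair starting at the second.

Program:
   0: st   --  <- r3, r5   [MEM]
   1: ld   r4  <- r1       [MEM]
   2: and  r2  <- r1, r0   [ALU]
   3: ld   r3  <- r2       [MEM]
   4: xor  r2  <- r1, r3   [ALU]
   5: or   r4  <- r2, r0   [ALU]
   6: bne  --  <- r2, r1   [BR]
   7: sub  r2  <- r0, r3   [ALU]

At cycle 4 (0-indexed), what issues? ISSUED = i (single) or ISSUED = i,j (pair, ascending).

t=0 i0:st ; no-port MEM/MEM
t=1 i1/i2:ld and ; pair
t=2 i3:ld ; RAW r3
t=3 i4:xor ; RAW r2
t=4 i5/i6:or bne ; pair
t=5 i7:sub ; tail

ISSUED = 5,6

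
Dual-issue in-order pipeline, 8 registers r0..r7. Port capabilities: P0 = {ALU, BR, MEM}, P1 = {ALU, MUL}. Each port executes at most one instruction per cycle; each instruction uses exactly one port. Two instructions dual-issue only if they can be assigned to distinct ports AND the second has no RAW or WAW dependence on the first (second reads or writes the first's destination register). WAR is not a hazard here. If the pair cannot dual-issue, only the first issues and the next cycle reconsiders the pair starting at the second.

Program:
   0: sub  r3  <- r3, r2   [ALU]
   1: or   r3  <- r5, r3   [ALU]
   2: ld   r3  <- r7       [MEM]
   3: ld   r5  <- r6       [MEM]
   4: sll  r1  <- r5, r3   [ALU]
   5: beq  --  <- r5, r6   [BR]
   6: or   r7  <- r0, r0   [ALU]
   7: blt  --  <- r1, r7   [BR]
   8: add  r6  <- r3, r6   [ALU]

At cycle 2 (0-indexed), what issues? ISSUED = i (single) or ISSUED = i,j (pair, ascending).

[0] i0  sub.ALU  -- RAW+WAW r3
[1] i1  or.ALU  -- WAW r3
[2] i2  ld.MEM  -- no-port MEM/MEM
[3] i3  ld.MEM  -- RAW r5
[4] i4+i5  sll.ALU;beq.BR  -- dual
[5] i6  or.ALU  -- RAW r7
[6] i7+i8  blt.BR;add.ALU  -- dual

ISSUED = 2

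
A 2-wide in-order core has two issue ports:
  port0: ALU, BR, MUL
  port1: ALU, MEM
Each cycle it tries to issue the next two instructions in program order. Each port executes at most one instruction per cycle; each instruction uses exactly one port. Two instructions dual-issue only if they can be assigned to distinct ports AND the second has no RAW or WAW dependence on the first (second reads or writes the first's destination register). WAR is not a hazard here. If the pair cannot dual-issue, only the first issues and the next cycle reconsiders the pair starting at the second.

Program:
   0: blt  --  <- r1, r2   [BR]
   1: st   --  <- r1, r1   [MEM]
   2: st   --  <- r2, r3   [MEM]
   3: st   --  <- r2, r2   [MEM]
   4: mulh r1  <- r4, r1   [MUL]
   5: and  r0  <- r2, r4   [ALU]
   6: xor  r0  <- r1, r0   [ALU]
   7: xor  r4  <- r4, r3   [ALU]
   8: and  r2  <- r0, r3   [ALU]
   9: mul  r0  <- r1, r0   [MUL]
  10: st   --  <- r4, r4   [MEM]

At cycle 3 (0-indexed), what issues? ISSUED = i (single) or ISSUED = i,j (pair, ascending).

ISSUED = 5

  cy0 -> i0+i1 (blt.BR+st.MEM) pair
  cy1 -> i2 (st.MEM) no-port MEM/MEM
  cy2 -> i3+i4 (st.MEM+mulh.MUL) pair
  cy3 -> i5 (and.ALU) RAW+WAW r0
  cy4 -> i6+i7 (xor.ALU+xor.ALU) pair
  cy5 -> i8+i9 (and.ALU+mul.MUL) pair
  cy6 -> i10 (st.MEM) tail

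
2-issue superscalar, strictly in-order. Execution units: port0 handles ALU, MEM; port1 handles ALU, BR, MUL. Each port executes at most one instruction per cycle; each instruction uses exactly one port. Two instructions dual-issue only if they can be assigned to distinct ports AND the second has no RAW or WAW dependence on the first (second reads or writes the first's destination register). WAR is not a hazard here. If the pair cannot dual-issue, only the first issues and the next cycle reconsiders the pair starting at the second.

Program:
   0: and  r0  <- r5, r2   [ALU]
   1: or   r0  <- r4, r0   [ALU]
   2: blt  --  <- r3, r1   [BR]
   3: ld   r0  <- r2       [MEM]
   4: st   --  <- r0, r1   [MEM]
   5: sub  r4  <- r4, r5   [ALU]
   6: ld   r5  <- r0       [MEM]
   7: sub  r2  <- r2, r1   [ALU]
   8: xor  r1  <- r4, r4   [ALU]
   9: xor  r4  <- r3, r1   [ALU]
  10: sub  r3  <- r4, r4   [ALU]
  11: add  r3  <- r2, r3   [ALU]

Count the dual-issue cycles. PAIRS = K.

0. and.ALU @i0  | RAW+WAW r0
1. or.ALU+blt.BR @i1,i2  | pair
2. ld.MEM @i3  | no-port MEM/MEM
3. st.MEM+sub.ALU @i4,i5  | pair
4. ld.MEM+sub.ALU @i6,i7  | pair
5. xor.ALU @i8  | RAW r1
6. xor.ALU @i9  | RAW r4
7. sub.ALU @i10  | RAW+WAW r3
8. add.ALU @i11  | tail

PAIRS = 3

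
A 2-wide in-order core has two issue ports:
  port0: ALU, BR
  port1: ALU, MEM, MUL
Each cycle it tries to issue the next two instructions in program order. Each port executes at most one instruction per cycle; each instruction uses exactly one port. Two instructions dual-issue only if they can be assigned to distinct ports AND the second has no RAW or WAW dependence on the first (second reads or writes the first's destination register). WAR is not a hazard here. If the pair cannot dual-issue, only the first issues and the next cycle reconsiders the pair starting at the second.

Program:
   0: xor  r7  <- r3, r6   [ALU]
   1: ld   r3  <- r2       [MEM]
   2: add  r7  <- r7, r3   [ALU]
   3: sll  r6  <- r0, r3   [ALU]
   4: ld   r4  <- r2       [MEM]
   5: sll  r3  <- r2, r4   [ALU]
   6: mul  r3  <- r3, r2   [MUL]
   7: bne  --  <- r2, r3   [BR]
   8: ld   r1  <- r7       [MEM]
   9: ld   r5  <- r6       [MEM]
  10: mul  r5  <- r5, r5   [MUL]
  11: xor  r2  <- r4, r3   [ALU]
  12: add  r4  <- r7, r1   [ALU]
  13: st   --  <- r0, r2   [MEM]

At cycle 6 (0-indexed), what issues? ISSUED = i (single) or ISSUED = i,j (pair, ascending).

ISSUED = 9

t=0 i0,i1:xor.ALU;ld.MEM ; pair
t=1 i2,i3:add.ALU;sll.ALU ; pair
t=2 i4:ld.MEM ; RAW r4
t=3 i5:sll.ALU ; RAW+WAW r3
t=4 i6:mul.MUL ; RAW r3
t=5 i7,i8:bne.BR;ld.MEM ; pair
t=6 i9:ld.MEM ; no-port MEM/MUL
t=7 i10,i11:mul.MUL;xor.ALU ; pair
t=8 i12,i13:add.ALU;st.MEM ; pair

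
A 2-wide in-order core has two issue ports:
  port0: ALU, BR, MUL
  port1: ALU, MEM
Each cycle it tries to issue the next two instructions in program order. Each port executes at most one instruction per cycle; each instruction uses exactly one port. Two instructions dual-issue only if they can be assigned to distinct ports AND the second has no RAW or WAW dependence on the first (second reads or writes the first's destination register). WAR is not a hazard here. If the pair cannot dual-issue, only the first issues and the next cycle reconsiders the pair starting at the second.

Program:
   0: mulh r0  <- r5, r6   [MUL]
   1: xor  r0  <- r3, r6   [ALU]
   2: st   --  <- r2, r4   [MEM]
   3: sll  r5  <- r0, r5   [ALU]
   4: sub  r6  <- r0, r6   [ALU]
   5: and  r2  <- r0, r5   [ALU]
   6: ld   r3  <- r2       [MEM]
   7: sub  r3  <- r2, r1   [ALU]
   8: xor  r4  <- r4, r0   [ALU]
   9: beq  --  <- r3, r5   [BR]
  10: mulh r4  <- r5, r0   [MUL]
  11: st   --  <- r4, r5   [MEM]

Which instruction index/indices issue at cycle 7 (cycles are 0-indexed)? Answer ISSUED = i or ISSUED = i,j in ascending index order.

ISSUED = 10

t=0 i0:mulh ; WAW r0
t=1 i1&i2:xor+st ; pair
t=2 i3&i4:sll+sub ; pair
t=3 i5:and ; RAW r2
t=4 i6:ld ; WAW r3
t=5 i7&i8:sub+xor ; pair
t=6 i9:beq ; no-port BR/MUL
t=7 i10:mulh ; RAW r4
t=8 i11:st ; tail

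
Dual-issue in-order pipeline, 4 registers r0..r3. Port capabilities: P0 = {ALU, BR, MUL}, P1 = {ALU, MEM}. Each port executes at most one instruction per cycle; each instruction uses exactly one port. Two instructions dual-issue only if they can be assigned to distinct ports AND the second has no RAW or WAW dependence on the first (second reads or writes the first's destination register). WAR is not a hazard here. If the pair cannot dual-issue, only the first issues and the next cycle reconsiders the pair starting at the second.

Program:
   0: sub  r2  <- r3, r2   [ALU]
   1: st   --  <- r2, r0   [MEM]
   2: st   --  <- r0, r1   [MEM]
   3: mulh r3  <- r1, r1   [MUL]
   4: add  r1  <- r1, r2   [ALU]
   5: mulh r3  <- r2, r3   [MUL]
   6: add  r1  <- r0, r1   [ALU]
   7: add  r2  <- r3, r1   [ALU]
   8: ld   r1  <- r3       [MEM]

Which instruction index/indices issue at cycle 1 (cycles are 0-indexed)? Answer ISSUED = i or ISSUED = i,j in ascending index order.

[0] i0  sub  -- RAW r2
[1] i1  st  -- no-port MEM/MEM
[2] i2+i3  st+mulh  -- 2-wide
[3] i4+i5  add+mulh  -- 2-wide
[4] i6  add  -- RAW r1
[5] i7+i8  add+ld  -- 2-wide

ISSUED = 1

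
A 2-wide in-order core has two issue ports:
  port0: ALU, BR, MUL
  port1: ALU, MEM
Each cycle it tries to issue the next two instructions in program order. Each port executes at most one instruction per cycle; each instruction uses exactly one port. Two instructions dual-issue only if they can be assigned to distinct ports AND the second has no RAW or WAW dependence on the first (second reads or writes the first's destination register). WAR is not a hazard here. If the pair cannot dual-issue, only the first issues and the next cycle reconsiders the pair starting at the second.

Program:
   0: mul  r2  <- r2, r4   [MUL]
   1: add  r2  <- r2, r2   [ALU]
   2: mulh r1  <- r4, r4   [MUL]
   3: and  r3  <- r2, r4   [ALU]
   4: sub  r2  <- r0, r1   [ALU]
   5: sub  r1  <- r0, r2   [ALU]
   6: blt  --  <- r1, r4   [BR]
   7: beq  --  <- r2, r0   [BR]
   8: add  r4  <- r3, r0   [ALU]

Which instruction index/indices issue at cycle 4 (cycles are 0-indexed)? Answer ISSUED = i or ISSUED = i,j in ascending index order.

ISSUED = 6

t=0 i0:mul ; RAW+WAW r2
t=1 i1,i2:add;mulh ; dual
t=2 i3,i4:and;sub ; dual
t=3 i5:sub ; RAW r1
t=4 i6:blt ; no-port BR/BR
t=5 i7,i8:beq;add ; dual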